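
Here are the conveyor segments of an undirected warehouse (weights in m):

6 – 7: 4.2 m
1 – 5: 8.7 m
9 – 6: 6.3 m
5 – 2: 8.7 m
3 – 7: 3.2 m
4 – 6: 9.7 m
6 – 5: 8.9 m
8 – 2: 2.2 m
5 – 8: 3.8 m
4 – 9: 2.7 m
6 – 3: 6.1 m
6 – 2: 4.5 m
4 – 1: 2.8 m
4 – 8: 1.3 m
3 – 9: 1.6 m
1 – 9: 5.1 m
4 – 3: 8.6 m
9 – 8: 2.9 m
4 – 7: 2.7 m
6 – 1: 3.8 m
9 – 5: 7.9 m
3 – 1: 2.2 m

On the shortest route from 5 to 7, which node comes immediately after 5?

8

Enumerating some paths:
5–8–9–4–7: 3.8+2.9+2.7+2.7 = 12.1
5–8–9–3–7: 3.8+2.9+1.6+3.2 = 11.5
5–8–4–7: 3.8+1.3+2.7 = 7.8
Cheapest is 5–8–4–7 at 7.8 m.
So from 5 the first move is to 8.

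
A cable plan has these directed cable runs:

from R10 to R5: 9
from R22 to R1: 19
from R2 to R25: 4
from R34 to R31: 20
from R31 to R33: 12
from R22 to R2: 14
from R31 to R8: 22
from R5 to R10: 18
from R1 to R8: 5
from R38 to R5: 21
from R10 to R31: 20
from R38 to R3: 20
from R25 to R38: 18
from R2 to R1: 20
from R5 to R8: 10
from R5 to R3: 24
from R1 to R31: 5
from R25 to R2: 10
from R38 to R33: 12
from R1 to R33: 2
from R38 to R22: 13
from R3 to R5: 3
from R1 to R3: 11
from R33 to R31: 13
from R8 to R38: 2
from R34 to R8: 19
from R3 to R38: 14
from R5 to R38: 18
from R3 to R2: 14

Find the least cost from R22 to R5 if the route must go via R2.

Best R22 to R2: R22–R2 costing 14
Best R2 to R5: R2–R1–R3–R5 costing 34
Total via R2: 14 + 34 = 48.

48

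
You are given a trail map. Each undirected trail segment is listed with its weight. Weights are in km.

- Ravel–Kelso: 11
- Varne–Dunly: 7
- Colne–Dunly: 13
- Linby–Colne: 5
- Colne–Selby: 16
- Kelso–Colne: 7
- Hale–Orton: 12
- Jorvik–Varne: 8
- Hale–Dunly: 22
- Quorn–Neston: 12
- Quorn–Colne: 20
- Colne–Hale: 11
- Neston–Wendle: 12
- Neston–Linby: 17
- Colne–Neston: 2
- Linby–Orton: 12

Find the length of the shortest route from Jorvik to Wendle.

42 km

Settle nodes by increasing distance from Jorvik:
Jorvik: 0
Varne: 8  (via Jorvik)
Dunly: 15  (via Varne)
Colne: 28  (via Dunly)
Neston: 30  (via Colne)
Linby: 33  (via Colne)
Kelso: 35  (via Colne)
Hale: 37  (via Dunly)
Quorn: 42  (via Neston)
Wendle: 42  (via Neston)
Shortest route: Jorvik–Varne–Dunly–Colne–Neston–Wendle = 42 km.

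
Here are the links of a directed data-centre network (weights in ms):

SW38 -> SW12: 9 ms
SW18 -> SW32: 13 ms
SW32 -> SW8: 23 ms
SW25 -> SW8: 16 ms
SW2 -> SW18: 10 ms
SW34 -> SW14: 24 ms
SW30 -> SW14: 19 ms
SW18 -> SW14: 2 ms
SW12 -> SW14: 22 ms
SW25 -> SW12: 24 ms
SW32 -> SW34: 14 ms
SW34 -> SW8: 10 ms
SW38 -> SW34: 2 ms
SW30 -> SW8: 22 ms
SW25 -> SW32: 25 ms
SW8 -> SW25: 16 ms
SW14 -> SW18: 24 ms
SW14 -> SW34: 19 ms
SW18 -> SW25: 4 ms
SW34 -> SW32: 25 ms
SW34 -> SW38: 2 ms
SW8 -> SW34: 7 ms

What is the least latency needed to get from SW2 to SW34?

31 ms

Candidate routes:
SW2–SW18–SW14–SW34: 10+2+19 = 31
SW2–SW18–SW25–SW8–SW34: 10+4+16+7 = 37
SW2–SW18–SW32–SW34: 10+13+14 = 37
The minimum is 31 ms via SW2–SW18–SW14–SW34.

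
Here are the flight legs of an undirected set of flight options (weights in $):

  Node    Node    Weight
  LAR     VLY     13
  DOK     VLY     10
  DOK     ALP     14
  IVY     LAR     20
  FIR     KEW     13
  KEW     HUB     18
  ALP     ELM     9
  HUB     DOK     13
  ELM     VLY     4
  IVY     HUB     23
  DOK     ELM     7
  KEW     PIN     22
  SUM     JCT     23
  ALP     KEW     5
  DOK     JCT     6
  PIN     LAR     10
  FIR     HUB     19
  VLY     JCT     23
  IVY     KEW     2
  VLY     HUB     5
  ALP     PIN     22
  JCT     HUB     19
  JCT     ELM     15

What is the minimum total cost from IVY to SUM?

$50

Running Dijkstra from IVY:
IVY: 0
KEW: 2  (via IVY)
ALP: 7  (via KEW)
FIR: 15  (via KEW)
ELM: 16  (via ALP)
VLY: 20  (via ELM)
HUB: 20  (via KEW)
LAR: 20  (via IVY)
DOK: 21  (via ALP)
PIN: 24  (via KEW)
JCT: 27  (via DOK)
SUM: 50  (via JCT)
Shortest route: IVY–KEW–ALP–DOK–JCT–SUM = $50.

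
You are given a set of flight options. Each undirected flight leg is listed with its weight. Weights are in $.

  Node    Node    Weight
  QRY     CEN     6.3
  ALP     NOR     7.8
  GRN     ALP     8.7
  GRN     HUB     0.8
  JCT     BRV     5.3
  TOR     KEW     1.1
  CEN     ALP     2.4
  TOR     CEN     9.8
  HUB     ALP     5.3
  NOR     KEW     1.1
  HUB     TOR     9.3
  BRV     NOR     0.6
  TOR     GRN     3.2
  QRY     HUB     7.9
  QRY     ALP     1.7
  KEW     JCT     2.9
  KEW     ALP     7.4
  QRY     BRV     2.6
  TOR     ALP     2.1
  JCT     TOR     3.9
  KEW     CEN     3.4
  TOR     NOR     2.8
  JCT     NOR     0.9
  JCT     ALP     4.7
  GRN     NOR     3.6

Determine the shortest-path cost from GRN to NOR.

$3.6

Running Dijkstra from GRN:
GRN: 0
HUB: 0.8  (via GRN)
TOR: 3.2  (via GRN)
NOR: 3.6  (via GRN)
Shortest route: GRN → NOR = $3.6.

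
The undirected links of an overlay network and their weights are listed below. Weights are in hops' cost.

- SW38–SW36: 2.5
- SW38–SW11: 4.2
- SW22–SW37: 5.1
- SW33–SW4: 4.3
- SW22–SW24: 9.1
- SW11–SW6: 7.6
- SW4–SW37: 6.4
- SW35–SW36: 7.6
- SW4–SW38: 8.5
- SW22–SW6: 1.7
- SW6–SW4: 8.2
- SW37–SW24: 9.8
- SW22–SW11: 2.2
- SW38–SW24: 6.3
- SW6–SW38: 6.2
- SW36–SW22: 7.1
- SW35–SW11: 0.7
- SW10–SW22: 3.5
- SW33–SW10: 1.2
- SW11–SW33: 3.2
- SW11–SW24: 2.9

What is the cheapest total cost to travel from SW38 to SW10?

8.6 hops' cost

Settle nodes by increasing distance from SW38:
SW38: 0
SW36: 2.5  (via SW38)
SW11: 4.2  (via SW38)
SW35: 4.9  (via SW11)
SW6: 6.2  (via SW38)
SW24: 6.3  (via SW38)
SW22: 6.4  (via SW11)
SW33: 7.4  (via SW11)
SW4: 8.5  (via SW38)
SW10: 8.6  (via SW33)
Shortest route: SW38–SW11–SW33–SW10 = 8.6 hops' cost.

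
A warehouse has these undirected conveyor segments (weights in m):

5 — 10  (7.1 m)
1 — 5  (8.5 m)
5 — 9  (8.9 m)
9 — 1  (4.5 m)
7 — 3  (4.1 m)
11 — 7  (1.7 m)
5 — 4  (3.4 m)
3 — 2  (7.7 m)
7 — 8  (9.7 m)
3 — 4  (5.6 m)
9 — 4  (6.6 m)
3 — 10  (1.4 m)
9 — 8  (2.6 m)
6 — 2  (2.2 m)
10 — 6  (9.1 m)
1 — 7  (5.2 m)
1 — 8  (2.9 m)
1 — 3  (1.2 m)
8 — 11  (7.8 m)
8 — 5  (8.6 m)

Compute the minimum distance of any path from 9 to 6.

Running Dijkstra from 9:
9: 0
8: 2.6  (via 9)
1: 4.5  (via 9)
3: 5.7  (via 1)
4: 6.6  (via 9)
10: 7.1  (via 3)
5: 8.9  (via 9)
7: 9.7  (via 1)
11: 10.4  (via 8)
2: 13.4  (via 3)
6: 15.6  (via 2)
Shortest route: 9–1–3–2–6 = 15.6 m.

15.6 m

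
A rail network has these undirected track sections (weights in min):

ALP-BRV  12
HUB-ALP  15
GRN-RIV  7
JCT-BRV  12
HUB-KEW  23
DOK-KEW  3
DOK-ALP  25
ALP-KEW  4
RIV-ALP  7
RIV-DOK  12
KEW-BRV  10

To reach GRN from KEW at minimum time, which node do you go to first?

Enumerating some paths:
KEW–ALP–RIV–GRN: 4+7+7 = 18
KEW–BRV–ALP–RIV–GRN: 10+12+7+7 = 36
KEW–DOK–RIV–GRN: 3+12+7 = 22
The minimum is 18 min via KEW–ALP–RIV–GRN.
So from KEW the first move is to ALP.

ALP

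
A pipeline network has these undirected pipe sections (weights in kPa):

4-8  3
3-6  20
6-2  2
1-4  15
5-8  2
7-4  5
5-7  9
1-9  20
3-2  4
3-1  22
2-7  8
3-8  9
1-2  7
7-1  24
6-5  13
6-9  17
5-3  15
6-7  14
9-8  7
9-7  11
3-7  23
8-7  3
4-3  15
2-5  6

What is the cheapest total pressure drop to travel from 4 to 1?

15 kPa

Compare a few routes:
4–8–7–2–1: 3+3+8+7 = 21
4–7–2–1: 5+8+7 = 20
4–8–5–2–1: 3+2+6+7 = 18
4–1: 15 = 15
The minimum is 15 kPa via 4–1.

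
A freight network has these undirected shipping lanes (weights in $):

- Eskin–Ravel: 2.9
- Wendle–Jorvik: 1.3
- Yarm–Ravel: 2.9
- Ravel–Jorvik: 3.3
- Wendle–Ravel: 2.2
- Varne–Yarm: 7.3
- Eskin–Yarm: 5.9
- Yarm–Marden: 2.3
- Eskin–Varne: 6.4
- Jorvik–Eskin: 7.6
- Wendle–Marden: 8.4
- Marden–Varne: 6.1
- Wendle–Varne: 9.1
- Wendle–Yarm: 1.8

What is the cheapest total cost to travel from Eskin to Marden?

Candidate routes:
Eskin - Ravel - Jorvik - Wendle - Yarm - Marden: 2.9+3.3+1.3+1.8+2.3 = 11.6
Eskin - Ravel - Yarm - Marden: 2.9+2.9+2.3 = 8.1
Eskin - Ravel - Wendle - Yarm - Marden: 2.9+2.2+1.8+2.3 = 9.2
Eskin - Yarm - Marden: 5.9+2.3 = 8.2
Cheapest is Eskin - Ravel - Yarm - Marden at $8.1.

$8.1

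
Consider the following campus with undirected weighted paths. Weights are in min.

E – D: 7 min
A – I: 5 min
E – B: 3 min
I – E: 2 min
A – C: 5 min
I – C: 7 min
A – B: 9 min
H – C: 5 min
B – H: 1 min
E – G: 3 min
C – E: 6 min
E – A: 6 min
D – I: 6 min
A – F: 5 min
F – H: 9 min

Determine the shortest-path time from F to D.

Candidate routes:
F → A → E → I → D: 5+6+2+6 = 19
F → A → E → D: 5+6+7 = 18
F → A → I → D: 5+5+6 = 16
Cheapest is F → A → I → D at 16 min.

16 min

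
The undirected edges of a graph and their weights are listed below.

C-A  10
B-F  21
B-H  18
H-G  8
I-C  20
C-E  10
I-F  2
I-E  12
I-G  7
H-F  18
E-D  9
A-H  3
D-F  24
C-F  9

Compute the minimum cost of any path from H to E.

23

Enumerating some paths:
H–A–C–E: 3+10+10 = 23
H–G–I–E: 8+7+12 = 27
H–F–I–E: 18+2+12 = 32
The minimum is 23 via H–A–C–E.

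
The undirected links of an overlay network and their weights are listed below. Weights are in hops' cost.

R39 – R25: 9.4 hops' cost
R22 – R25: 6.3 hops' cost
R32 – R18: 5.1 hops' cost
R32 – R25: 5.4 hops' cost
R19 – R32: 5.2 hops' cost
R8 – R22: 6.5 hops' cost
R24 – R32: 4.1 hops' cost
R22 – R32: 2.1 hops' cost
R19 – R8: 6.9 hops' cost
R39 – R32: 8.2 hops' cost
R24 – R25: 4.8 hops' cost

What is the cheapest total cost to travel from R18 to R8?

Enumerating some paths:
R18 - R32 - R22 - R8: 5.1+2.1+6.5 = 13.7
R18 - R32 - R19 - R8: 5.1+5.2+6.9 = 17.2
The minimum is 13.7 hops' cost via R18 - R32 - R22 - R8.

13.7 hops' cost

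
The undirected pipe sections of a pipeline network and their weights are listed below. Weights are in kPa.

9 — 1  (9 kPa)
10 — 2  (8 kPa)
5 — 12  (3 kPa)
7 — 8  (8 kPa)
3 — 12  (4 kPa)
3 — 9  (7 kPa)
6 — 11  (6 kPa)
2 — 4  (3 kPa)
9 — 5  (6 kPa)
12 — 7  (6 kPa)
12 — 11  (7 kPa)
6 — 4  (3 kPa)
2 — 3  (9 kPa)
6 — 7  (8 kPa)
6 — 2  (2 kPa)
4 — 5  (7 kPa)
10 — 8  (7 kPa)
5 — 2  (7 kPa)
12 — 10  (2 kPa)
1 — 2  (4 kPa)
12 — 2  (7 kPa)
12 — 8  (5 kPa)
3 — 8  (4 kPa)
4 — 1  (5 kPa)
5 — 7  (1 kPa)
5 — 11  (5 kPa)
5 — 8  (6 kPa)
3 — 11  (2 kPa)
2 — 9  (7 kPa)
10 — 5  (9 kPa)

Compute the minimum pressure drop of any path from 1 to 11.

Enumerating some paths:
1 → 4 → 6 → 11: 5+3+6 = 14
1 → 2 → 3 → 11: 4+9+2 = 15
1 → 2 → 6 → 11: 4+2+6 = 12
Cheapest is 1 → 2 → 6 → 11 at 12 kPa.

12 kPa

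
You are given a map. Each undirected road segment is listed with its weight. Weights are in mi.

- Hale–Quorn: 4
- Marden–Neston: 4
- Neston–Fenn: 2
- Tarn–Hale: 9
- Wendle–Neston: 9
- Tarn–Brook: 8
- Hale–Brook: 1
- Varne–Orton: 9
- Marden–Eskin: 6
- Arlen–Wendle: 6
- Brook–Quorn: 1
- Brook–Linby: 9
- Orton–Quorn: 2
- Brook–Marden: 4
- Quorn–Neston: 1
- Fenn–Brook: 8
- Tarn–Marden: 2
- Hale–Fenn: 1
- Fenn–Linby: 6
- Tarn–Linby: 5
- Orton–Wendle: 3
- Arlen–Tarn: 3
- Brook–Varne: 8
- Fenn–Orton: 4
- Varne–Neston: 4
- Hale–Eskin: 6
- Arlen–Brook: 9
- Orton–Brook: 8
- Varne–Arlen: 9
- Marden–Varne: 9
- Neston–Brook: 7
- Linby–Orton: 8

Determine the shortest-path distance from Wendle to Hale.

7 mi

Compare a few routes:
Wendle → Orton → Quorn → Neston → Fenn → Hale: 3+2+1+2+1 = 9
Wendle → Orton → Quorn → Brook → Hale: 3+2+1+1 = 7
Wendle → Orton → Fenn → Hale: 3+4+1 = 8
Wendle → Orton → Quorn → Hale: 3+2+4 = 9
The minimum is 7 mi via Wendle → Orton → Quorn → Brook → Hale.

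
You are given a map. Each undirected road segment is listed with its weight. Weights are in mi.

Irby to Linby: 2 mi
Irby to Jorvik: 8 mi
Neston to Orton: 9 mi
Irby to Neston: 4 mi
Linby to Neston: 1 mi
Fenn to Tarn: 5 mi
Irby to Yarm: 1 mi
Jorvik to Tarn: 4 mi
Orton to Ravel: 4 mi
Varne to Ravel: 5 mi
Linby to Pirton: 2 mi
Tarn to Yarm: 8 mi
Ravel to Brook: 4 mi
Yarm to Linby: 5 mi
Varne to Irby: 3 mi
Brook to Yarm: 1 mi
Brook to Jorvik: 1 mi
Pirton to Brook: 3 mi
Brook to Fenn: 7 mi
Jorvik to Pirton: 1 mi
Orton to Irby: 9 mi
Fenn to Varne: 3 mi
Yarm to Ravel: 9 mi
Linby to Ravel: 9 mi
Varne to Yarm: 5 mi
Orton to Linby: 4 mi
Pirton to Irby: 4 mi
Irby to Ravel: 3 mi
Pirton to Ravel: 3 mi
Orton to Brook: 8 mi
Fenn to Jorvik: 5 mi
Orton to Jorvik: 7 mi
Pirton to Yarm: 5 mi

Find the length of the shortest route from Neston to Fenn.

Settle nodes by increasing distance from Neston:
Neston: 0
Linby: 1  (via Neston)
Pirton: 3  (via Linby)
Irby: 3  (via Linby)
Jorvik: 4  (via Pirton)
Yarm: 4  (via Irby)
Brook: 5  (via Jorvik)
Orton: 5  (via Linby)
Ravel: 6  (via Pirton)
Varne: 6  (via Irby)
Tarn: 8  (via Jorvik)
Fenn: 9  (via Jorvik)
Shortest route: Neston → Linby → Pirton → Jorvik → Fenn = 9 mi.

9 mi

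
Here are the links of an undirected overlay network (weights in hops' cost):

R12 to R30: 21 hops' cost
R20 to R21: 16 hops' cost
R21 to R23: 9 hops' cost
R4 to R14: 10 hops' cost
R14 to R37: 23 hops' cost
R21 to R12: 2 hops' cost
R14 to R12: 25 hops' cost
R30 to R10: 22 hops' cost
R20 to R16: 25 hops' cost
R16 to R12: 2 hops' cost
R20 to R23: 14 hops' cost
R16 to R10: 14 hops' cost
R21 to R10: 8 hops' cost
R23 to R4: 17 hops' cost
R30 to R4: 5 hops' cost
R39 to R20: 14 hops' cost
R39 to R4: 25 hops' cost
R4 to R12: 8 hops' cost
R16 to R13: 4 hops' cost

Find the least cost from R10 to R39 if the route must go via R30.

52 hops' cost

Best R10 to R30: R10 → R30 costing 22
Best R30 to R39: R30 → R4 → R39 costing 30
Total via R30: 22 + 30 = 52 hops' cost.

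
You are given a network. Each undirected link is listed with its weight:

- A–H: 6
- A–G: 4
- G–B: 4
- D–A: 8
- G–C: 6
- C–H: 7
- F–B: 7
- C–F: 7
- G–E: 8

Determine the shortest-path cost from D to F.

Shortest distances from D:
D: 0
A: 8  (via D)
G: 12  (via A)
H: 14  (via A)
B: 16  (via G)
C: 18  (via G)
E: 20  (via G)
F: 23  (via B)
Shortest route: D–A–G–B–F = 23.

23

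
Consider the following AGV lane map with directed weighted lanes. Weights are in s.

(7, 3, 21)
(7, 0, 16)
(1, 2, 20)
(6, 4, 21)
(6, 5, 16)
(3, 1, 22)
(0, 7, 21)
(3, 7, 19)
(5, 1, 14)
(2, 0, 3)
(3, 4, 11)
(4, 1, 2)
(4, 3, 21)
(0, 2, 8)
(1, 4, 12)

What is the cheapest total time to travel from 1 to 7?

44 s

Shortest distances from 1:
1: 0
4: 12  (via 1)
2: 20  (via 1)
0: 23  (via 2)
3: 33  (via 4)
7: 44  (via 0)
Shortest route: 1 → 2 → 0 → 7 = 44 s.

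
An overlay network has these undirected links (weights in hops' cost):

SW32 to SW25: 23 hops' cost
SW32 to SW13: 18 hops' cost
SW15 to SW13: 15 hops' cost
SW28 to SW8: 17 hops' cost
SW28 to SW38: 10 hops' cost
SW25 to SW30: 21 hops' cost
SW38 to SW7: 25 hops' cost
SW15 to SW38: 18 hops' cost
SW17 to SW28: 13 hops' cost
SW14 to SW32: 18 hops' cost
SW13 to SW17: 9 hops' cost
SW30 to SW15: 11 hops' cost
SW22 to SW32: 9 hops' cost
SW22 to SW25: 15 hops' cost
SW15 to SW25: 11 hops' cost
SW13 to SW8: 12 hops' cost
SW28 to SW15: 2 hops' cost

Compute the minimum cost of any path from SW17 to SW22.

36 hops' cost

Enumerating some paths:
SW17 - SW13 - SW15 - SW25 - SW22: 9+15+11+15 = 50
SW17 - SW13 - SW32 - SW22: 9+18+9 = 36
SW17 - SW28 - SW15 - SW25 - SW22: 13+2+11+15 = 41
SW17 - SW28 - SW15 - SW13 - SW32 - SW22: 13+2+15+18+9 = 57
Cheapest is SW17 - SW13 - SW32 - SW22 at 36 hops' cost.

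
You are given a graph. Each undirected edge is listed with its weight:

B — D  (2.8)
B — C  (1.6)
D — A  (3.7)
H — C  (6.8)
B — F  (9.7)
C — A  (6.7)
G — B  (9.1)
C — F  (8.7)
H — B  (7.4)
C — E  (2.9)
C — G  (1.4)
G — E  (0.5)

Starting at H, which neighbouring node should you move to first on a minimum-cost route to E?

C

Candidate routes:
H–B–C–E: 7.4+1.6+2.9 = 11.9
H–C–E: 6.8+2.9 = 9.7
H–C–G–E: 6.8+1.4+0.5 = 8.7
H–B–C–G–E: 7.4+1.6+1.4+0.5 = 10.9
Cheapest is H–C–G–E at 8.7.
So from H the first move is to C.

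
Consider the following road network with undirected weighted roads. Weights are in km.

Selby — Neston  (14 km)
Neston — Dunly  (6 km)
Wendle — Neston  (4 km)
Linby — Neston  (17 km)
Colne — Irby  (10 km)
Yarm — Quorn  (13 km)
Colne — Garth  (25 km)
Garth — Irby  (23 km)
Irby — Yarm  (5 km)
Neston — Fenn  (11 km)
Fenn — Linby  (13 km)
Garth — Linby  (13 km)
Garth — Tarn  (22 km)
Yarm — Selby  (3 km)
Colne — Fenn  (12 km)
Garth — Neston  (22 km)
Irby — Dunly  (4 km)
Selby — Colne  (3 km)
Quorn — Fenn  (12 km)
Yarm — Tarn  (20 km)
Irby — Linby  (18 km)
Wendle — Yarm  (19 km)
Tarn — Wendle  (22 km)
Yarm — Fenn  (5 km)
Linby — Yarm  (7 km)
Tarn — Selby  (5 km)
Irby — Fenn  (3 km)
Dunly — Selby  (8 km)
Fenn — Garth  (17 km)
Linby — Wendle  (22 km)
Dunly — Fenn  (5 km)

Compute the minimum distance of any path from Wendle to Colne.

Enumerating some paths:
Wendle–Neston–Dunly–Irby–Colne: 4+6+4+10 = 24
Wendle–Neston–Selby–Colne: 4+14+3 = 21
Wendle–Neston–Dunly–Irby–Yarm–Selby–Colne: 4+6+4+5+3+3 = 25
The minimum is 21 km via Wendle–Neston–Selby–Colne.

21 km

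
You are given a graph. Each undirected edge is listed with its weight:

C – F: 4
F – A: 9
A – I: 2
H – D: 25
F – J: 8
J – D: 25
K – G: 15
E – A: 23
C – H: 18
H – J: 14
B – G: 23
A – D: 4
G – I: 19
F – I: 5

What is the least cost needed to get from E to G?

44

Candidate routes:
E → A → I → G: 23+2+19 = 44
E → A → F → I → G: 23+9+5+19 = 56
E → A → D → J → F → I → G: 23+4+25+8+5+19 = 84
Cheapest is E → A → I → G at 44.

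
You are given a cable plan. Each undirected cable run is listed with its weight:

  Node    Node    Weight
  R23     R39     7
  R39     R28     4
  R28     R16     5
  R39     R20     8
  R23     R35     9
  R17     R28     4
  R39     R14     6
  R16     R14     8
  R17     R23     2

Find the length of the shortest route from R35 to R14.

22

Shortest distances from R35:
R35: 0
R23: 9  (via R35)
R17: 11  (via R23)
R28: 15  (via R17)
R39: 16  (via R23)
R16: 20  (via R28)
R14: 22  (via R39)
Shortest route: R35–R23–R39–R14 = 22.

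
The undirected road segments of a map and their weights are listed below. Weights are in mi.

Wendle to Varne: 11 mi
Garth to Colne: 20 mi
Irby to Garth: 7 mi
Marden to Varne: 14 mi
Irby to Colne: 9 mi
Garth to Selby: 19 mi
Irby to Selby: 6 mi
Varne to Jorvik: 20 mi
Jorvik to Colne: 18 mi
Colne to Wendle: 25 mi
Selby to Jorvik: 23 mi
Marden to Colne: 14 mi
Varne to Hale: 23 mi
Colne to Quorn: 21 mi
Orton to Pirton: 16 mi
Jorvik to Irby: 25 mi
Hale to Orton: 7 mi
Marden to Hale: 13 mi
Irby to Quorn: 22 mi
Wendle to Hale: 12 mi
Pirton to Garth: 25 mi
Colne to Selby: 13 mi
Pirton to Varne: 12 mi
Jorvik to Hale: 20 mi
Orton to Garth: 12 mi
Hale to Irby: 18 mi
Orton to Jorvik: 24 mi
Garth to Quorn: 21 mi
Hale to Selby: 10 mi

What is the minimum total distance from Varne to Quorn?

Settle nodes by increasing distance from Varne:
Varne: 0
Wendle: 11  (via Varne)
Pirton: 12  (via Varne)
Marden: 14  (via Varne)
Jorvik: 20  (via Varne)
Hale: 23  (via Varne)
Colne: 28  (via Marden)
Orton: 28  (via Pirton)
Selby: 33  (via Hale)
Irby: 37  (via Colne)
Garth: 37  (via Pirton)
Quorn: 49  (via Colne)
Shortest route: Varne–Marden–Colne–Quorn = 49 mi.

49 mi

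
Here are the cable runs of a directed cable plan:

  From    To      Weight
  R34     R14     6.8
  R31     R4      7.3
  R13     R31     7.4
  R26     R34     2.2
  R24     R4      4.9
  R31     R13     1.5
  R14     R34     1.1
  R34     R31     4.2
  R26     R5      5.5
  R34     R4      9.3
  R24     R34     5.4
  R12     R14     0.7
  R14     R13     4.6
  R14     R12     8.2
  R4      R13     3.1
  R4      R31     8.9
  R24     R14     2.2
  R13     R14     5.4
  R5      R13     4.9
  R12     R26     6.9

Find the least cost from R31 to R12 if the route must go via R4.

24

Shortest R31→R4: R31–R4 = 7.3
Best R4 to R12: R4–R13–R14–R12 costing 16.7
Total via R4: 7.3 + 16.7 = 24.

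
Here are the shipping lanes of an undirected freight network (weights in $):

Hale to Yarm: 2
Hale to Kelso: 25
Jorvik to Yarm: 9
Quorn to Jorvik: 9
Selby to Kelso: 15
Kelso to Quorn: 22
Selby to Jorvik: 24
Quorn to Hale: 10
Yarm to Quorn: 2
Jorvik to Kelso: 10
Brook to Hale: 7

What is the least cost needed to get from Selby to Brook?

$42

Compare a few routes:
Selby - Jorvik - Yarm - Hale - Brook: 24+9+2+7 = 42
Selby - Jorvik - Quorn - Yarm - Hale - Brook: 24+9+2+2+7 = 44
Selby - Kelso - Jorvik - Yarm - Hale - Brook: 15+10+9+2+7 = 43
The minimum is $42 via Selby - Jorvik - Yarm - Hale - Brook.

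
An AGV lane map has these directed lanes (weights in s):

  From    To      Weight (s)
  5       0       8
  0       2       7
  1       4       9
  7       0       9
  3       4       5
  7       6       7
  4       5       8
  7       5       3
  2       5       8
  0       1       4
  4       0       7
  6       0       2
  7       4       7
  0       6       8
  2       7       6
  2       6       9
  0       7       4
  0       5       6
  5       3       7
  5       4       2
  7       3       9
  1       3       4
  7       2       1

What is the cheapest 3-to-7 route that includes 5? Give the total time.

Shortest 3→5: 3 → 4 → 5 = 13
Best 5 to 7: 5 → 0 → 7 costing 12
Total via 5: 13 + 12 = 25 s.

25 s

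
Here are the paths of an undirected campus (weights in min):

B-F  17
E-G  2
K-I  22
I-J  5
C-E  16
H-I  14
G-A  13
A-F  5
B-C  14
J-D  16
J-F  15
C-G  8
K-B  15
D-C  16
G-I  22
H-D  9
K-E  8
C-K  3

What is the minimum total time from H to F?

Candidate routes:
H - D - J - F: 9+16+15 = 40
H - I - J - F: 14+5+15 = 34
The minimum is 34 min via H - I - J - F.

34 min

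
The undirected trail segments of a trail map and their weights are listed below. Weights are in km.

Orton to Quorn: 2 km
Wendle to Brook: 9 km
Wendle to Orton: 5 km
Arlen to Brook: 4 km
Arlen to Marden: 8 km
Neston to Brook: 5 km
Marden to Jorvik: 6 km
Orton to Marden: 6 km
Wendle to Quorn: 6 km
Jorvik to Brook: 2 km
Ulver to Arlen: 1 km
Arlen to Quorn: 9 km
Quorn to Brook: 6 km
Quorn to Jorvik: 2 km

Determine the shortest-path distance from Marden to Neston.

13 km

Enumerating some paths:
Marden → Orton → Quorn → Jorvik → Brook → Neston: 6+2+2+2+5 = 17
Marden → Jorvik → Brook → Neston: 6+2+5 = 13
Cheapest is Marden → Jorvik → Brook → Neston at 13 km.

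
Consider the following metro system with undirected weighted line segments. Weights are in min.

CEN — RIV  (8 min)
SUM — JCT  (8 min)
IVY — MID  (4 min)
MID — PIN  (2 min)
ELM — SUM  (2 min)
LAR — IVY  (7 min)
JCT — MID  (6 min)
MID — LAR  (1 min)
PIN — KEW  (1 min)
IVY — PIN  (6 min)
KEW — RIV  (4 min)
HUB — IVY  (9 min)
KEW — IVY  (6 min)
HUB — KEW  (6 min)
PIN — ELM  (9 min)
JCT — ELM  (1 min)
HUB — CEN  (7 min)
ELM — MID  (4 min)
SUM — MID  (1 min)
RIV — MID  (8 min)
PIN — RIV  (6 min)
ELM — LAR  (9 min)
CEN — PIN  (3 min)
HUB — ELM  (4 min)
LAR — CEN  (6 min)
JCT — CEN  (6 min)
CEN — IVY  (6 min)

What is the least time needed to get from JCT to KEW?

Candidate routes:
JCT - MID - PIN - KEW: 6+2+1 = 9
JCT - ELM - MID - PIN - KEW: 1+4+2+1 = 8
JCT - ELM - SUM - MID - PIN - KEW: 1+2+1+2+1 = 7
Cheapest is JCT - ELM - SUM - MID - PIN - KEW at 7 min.

7 min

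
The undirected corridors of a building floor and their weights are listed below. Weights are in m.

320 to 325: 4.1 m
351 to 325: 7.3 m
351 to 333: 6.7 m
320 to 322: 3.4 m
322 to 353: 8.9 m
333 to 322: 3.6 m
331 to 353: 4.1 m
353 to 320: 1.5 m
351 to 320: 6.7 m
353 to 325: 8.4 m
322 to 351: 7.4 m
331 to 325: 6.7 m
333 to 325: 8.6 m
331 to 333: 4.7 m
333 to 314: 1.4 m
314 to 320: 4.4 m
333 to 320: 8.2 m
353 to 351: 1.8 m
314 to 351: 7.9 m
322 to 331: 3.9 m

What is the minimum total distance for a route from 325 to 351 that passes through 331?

12.6 m

Best 325 to 331: 325–331 costing 6.7
Best 331 to 351: 331–353–351 costing 5.9
Total via 331: 6.7 + 5.9 = 12.6 m.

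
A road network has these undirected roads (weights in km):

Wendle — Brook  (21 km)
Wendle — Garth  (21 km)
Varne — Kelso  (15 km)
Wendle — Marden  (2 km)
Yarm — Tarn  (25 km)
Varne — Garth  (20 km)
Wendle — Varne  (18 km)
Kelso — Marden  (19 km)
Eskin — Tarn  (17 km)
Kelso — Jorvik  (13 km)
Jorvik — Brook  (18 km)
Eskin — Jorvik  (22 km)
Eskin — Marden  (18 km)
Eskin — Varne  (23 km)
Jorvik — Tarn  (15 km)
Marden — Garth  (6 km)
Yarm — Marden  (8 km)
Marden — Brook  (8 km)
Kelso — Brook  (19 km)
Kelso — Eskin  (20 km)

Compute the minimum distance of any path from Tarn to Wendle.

Shortest distances from Tarn:
Tarn: 0
Jorvik: 15  (via Tarn)
Eskin: 17  (via Tarn)
Yarm: 25  (via Tarn)
Kelso: 28  (via Jorvik)
Brook: 33  (via Jorvik)
Marden: 33  (via Yarm)
Wendle: 35  (via Marden)
Shortest route: Tarn–Yarm–Marden–Wendle = 35 km.

35 km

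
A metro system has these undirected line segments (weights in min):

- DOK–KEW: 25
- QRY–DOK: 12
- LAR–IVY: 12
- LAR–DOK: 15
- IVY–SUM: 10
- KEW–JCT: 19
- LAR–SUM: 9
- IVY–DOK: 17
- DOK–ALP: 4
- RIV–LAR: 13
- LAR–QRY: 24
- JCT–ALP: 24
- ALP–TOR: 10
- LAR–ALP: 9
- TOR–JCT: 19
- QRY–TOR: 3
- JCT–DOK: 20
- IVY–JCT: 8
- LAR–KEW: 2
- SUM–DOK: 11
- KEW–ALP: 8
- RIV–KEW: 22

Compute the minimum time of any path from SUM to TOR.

Settle nodes by increasing distance from SUM:
SUM: 0
LAR: 9  (via SUM)
IVY: 10  (via SUM)
DOK: 11  (via SUM)
KEW: 11  (via LAR)
ALP: 15  (via DOK)
JCT: 18  (via IVY)
RIV: 22  (via LAR)
QRY: 23  (via DOK)
TOR: 25  (via ALP)
Shortest route: SUM → DOK → ALP → TOR = 25 min.

25 min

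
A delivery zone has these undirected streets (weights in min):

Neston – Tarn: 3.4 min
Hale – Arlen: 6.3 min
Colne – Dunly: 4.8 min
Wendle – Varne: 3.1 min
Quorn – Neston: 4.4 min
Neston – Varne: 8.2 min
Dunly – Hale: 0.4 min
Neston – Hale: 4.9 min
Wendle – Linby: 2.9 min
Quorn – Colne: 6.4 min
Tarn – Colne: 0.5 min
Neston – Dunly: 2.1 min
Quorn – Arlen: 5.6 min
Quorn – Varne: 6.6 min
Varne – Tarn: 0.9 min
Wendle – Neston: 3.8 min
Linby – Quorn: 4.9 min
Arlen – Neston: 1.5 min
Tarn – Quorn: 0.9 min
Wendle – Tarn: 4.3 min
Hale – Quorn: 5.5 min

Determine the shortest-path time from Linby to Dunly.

Running Dijkstra from Linby:
Linby: 0
Wendle: 2.9  (via Linby)
Quorn: 4.9  (via Linby)
Tarn: 5.8  (via Quorn)
Varne: 6  (via Wendle)
Colne: 6.3  (via Tarn)
Neston: 6.7  (via Wendle)
Arlen: 8.2  (via Neston)
Dunly: 8.8  (via Neston)
Shortest route: Linby–Wendle–Neston–Dunly = 8.8 min.

8.8 min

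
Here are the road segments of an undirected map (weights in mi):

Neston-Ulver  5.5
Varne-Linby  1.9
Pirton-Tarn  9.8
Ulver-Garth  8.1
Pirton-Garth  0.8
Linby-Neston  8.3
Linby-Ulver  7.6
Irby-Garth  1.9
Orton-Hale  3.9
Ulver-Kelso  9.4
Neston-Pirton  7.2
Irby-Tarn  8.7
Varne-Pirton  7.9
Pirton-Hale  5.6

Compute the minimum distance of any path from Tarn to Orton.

Candidate routes:
Tarn–Pirton–Hale–Orton: 9.8+5.6+3.9 = 19.3
Tarn–Irby–Garth–Pirton–Hale–Orton: 8.7+1.9+0.8+5.6+3.9 = 20.9
Tarn–Irby–Garth–Ulver–Neston–Pirton–Hale–Orton: 8.7+1.9+8.1+5.5+7.2+5.6+3.9 = 40.9
The minimum is 19.3 mi via Tarn–Pirton–Hale–Orton.

19.3 mi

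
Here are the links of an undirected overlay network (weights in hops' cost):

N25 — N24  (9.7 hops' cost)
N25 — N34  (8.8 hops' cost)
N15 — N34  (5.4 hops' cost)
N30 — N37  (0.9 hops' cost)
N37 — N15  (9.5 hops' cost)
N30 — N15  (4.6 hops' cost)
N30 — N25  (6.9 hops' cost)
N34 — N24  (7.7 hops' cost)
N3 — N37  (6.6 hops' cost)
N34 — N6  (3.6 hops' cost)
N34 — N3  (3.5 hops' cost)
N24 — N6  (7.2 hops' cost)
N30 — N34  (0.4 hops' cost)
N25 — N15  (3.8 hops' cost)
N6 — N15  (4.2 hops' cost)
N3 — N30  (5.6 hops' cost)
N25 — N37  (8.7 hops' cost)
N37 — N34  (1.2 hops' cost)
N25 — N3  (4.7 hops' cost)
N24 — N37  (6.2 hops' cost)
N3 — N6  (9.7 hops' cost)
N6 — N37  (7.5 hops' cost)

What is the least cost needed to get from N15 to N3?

8.5 hops' cost

Shortest distances from N15:
N15: 0
N25: 3.8  (via N15)
N6: 4.2  (via N15)
N30: 4.6  (via N15)
N34: 5  (via N30)
N37: 5.5  (via N30)
N3: 8.5  (via N25)
Shortest route: N15–N25–N3 = 8.5 hops' cost.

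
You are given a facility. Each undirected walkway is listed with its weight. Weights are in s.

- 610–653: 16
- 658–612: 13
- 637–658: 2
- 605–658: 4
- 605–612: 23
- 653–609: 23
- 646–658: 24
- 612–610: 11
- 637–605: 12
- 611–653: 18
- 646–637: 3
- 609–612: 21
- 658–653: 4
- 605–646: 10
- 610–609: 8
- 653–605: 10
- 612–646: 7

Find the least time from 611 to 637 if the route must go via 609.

Best 611 to 609: 611 → 653 → 609 costing 41
Shortest 609→637: 609 → 610 → 612 → 646 → 637 = 29
Total via 609: 41 + 29 = 70 s.

70 s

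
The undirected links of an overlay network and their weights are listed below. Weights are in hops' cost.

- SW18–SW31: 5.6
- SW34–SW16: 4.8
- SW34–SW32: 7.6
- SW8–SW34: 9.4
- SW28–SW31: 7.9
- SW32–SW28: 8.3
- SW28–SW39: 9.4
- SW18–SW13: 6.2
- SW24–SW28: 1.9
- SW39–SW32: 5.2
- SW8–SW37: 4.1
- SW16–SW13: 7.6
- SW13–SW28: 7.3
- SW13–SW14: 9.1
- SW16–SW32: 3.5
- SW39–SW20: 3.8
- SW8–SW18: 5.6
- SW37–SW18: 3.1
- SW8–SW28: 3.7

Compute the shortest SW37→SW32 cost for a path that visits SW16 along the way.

20.4 hops' cost

Best SW37 to SW16: SW37 → SW18 → SW13 → SW16 costing 16.9
Shortest SW16→SW32: SW16 → SW32 = 3.5
Total via SW16: 16.9 + 3.5 = 20.4 hops' cost.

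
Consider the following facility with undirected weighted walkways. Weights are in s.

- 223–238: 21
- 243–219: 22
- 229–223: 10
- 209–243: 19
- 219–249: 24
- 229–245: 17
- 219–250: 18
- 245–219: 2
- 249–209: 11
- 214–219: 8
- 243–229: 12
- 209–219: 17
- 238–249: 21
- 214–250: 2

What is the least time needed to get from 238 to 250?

55 s

Candidate routes:
238–249–209–219–214–250: 21+11+17+8+2 = 59
238–249–219–214–250: 21+24+8+2 = 55
The minimum is 55 s via 238–249–219–214–250.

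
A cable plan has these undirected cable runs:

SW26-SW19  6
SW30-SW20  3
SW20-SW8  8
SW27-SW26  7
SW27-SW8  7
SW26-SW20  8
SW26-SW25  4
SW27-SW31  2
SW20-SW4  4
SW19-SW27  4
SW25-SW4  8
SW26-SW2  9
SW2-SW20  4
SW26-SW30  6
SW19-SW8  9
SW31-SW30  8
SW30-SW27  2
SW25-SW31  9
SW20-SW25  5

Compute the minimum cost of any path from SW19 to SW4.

Compare a few routes:
SW19 → SW27 → SW30 → SW20 → SW4: 4+2+3+4 = 13
SW19 → SW26 → SW20 → SW4: 6+8+4 = 18
SW19 → SW26 → SW25 → SW4: 6+4+8 = 18
The minimum is 13 via SW19 → SW27 → SW30 → SW20 → SW4.

13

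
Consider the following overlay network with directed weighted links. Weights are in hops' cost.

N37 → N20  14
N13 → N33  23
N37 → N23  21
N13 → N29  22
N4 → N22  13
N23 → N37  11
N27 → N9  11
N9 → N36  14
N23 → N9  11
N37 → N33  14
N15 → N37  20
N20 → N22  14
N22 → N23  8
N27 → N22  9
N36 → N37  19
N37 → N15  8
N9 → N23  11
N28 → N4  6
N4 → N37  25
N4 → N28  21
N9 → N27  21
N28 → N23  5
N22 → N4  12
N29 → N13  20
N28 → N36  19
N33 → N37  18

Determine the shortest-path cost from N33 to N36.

Running Dijkstra from N33:
N33: 0
N37: 18  (via N33)
N15: 26  (via N37)
N20: 32  (via N37)
N23: 39  (via N37)
N22: 46  (via N20)
N9: 50  (via N23)
N4: 58  (via N22)
N36: 64  (via N9)
Shortest route: N33–N37–N23–N9–N36 = 64 hops' cost.

64 hops' cost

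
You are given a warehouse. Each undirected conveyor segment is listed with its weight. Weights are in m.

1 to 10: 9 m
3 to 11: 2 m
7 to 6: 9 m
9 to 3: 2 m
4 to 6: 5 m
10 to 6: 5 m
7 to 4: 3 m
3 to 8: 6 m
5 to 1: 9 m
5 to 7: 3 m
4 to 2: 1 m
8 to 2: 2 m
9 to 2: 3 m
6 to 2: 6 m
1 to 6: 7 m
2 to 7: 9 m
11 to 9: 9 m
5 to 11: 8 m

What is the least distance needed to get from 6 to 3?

Running Dijkstra from 6:
6: 0
4: 5  (via 6)
10: 5  (via 6)
2: 6  (via 6)
1: 7  (via 6)
7: 8  (via 4)
8: 8  (via 2)
9: 9  (via 2)
3: 11  (via 9)
Shortest route: 6–2–9–3 = 11 m.

11 m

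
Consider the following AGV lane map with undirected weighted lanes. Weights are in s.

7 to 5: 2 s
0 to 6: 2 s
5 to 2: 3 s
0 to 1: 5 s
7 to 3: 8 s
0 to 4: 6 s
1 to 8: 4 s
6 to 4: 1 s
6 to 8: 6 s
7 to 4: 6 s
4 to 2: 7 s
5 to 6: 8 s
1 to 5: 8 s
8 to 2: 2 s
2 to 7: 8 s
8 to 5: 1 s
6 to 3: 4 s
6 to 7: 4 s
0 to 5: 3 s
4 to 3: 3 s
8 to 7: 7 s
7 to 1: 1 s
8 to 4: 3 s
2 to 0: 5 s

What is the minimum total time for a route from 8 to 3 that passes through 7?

11 s

Shortest 8→7: 8–5–7 = 3
Best 7 to 3: 7–3 costing 8
Total via 7: 3 + 8 = 11 s.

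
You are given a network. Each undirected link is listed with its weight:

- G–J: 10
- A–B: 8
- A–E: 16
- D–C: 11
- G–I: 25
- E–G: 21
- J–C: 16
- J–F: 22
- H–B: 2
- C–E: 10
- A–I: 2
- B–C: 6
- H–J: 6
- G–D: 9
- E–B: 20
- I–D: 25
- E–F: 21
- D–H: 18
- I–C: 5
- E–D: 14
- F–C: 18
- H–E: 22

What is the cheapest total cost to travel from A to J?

16

Candidate routes:
A–I–C–J: 2+5+16 = 23
A–B–H–J: 8+2+6 = 16
A–I–C–B–H–J: 2+5+6+2+6 = 21
Cheapest is A–B–H–J at 16.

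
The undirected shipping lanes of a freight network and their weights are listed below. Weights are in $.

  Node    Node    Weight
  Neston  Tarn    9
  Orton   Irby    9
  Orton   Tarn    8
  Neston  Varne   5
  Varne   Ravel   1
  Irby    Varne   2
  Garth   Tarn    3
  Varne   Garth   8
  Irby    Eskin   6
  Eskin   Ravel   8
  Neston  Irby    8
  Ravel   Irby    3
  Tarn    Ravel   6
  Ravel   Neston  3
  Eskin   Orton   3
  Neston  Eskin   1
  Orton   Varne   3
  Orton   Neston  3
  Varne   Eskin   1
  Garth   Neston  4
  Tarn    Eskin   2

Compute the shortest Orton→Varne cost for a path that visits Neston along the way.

Best Orton to Neston: Orton → Neston costing 3
Best Neston to Varne: Neston → Eskin → Varne costing 2
Total via Neston: 3 + 2 = $5.

$5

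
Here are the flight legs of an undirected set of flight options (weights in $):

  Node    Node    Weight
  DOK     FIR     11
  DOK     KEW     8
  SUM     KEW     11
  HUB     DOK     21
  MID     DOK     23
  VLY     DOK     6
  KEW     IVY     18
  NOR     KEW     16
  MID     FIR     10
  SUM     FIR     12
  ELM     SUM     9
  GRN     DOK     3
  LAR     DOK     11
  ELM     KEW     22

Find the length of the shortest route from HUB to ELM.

$49

Running Dijkstra from HUB:
HUB: 0
DOK: 21  (via HUB)
GRN: 24  (via DOK)
VLY: 27  (via DOK)
KEW: 29  (via DOK)
LAR: 32  (via DOK)
FIR: 32  (via DOK)
SUM: 40  (via KEW)
MID: 42  (via FIR)
NOR: 45  (via KEW)
IVY: 47  (via KEW)
ELM: 49  (via SUM)
Shortest route: HUB–DOK–KEW–SUM–ELM = $49.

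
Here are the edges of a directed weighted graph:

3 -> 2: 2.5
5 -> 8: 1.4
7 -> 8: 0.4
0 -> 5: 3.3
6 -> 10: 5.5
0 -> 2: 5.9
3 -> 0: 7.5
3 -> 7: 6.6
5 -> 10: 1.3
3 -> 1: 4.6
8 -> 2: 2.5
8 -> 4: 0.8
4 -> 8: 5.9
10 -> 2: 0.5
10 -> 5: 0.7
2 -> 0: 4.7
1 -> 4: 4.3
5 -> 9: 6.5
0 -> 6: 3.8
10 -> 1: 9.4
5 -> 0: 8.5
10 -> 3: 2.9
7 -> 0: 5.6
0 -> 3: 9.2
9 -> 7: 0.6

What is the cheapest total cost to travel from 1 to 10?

Settle nodes by increasing distance from 1:
1: 0
4: 4.3  (via 1)
8: 10.2  (via 4)
2: 12.7  (via 8)
0: 17.4  (via 2)
5: 20.7  (via 0)
6: 21.2  (via 0)
10: 22  (via 5)
Shortest route: 1 → 4 → 8 → 2 → 0 → 5 → 10 = 22.

22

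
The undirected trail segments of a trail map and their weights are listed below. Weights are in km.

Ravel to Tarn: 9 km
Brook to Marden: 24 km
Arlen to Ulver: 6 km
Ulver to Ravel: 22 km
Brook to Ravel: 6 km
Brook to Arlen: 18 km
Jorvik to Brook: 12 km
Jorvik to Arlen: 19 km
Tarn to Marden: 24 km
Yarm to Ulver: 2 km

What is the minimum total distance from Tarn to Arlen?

Settle nodes by increasing distance from Tarn:
Tarn: 0
Ravel: 9  (via Tarn)
Brook: 15  (via Ravel)
Marden: 24  (via Tarn)
Jorvik: 27  (via Brook)
Ulver: 31  (via Ravel)
Yarm: 33  (via Ulver)
Arlen: 33  (via Brook)
Shortest route: Tarn → Ravel → Brook → Arlen = 33 km.

33 km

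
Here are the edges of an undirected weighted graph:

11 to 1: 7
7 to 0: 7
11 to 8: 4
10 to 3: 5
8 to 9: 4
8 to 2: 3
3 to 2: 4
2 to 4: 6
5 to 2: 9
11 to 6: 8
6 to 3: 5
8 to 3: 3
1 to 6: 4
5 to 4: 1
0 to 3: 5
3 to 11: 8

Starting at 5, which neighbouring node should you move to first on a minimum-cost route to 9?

4

Enumerating some paths:
5 → 2 → 8 → 9: 9+3+4 = 16
5 → 4 → 2 → 8 → 9: 1+6+3+4 = 14
The minimum is 14 via 5 → 4 → 2 → 8 → 9.
So from 5 the first move is to 4.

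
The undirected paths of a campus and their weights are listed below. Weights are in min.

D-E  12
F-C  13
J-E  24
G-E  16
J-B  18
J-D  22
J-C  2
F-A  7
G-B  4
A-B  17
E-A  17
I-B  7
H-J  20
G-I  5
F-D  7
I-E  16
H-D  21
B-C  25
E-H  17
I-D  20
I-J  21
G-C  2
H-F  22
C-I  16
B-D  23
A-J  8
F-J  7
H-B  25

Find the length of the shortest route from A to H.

Candidate routes:
A - E - H: 17+17 = 34
A - F - H: 7+22 = 29
A - F - J - H: 7+7+20 = 34
A - J - H: 8+20 = 28
Cheapest is A - J - H at 28 min.

28 min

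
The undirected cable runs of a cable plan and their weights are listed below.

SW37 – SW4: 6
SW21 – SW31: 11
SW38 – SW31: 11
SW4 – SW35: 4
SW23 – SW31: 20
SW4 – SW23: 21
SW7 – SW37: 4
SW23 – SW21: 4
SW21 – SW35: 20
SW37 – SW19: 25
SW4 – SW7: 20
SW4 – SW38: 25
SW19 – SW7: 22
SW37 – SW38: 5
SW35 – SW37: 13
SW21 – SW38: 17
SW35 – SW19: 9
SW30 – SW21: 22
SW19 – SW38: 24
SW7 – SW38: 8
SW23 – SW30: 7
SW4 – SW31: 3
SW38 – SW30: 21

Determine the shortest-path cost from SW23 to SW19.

Running Dijkstra from SW23:
SW23: 0
SW21: 4  (via SW23)
SW30: 7  (via SW23)
SW31: 15  (via SW21)
SW4: 18  (via SW31)
SW38: 21  (via SW21)
SW35: 22  (via SW4)
SW37: 24  (via SW4)
SW7: 28  (via SW37)
SW19: 31  (via SW35)
Shortest route: SW23 → SW21 → SW31 → SW4 → SW35 → SW19 = 31.

31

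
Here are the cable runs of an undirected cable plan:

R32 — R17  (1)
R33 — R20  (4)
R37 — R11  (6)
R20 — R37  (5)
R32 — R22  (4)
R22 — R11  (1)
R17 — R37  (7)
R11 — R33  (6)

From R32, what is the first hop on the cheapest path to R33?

R22

Enumerating some paths:
R32–R22–R11–R37–R20–R33: 4+1+6+5+4 = 20
R32–R17–R37–R11–R33: 1+7+6+6 = 20
R32–R17–R37–R20–R33: 1+7+5+4 = 17
R32–R22–R11–R33: 4+1+6 = 11
The minimum is 11 via R32–R22–R11–R33.
So from R32 the first move is to R22.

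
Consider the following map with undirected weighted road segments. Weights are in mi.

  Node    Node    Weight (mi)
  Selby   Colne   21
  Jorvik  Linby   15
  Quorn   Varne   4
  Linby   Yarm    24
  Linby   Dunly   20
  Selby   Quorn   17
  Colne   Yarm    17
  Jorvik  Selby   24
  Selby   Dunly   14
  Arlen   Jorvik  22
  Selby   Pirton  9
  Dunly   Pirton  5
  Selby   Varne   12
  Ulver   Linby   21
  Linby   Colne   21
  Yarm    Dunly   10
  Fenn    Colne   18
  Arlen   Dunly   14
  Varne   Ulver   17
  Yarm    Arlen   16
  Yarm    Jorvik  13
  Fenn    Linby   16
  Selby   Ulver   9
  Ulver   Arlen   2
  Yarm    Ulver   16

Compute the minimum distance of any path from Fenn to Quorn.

55 mi

Candidate routes:
Fenn–Linby–Ulver–Selby–Varne–Quorn: 16+21+9+12+4 = 62
Fenn–Colne–Selby–Varne–Quorn: 18+21+12+4 = 55
Fenn–Colne–Selby–Quorn: 18+21+17 = 56
Fenn–Linby–Ulver–Varne–Quorn: 16+21+17+4 = 58
Cheapest is Fenn–Colne–Selby–Varne–Quorn at 55 mi.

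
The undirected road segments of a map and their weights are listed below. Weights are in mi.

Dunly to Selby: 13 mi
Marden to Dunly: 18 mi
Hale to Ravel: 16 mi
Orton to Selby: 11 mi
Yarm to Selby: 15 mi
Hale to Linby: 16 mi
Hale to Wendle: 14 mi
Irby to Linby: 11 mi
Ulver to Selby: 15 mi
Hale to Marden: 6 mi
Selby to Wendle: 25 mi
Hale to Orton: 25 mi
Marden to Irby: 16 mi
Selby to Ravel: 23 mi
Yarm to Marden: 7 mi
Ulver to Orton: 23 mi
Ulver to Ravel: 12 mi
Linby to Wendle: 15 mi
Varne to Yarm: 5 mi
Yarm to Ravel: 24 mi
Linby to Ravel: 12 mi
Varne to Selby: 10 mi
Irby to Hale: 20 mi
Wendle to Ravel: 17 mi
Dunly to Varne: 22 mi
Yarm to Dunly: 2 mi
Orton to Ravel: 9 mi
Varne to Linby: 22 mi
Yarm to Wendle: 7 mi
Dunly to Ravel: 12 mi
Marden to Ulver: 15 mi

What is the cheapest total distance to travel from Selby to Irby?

38 mi

Candidate routes:
Selby - Yarm - Marden - Irby: 15+7+16 = 38
Selby - Orton - Ravel - Linby - Irby: 11+9+12+11 = 43
Cheapest is Selby - Yarm - Marden - Irby at 38 mi.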